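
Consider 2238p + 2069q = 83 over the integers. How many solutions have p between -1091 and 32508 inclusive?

16

gcd(2238, 2069) = 1  (2238 = 1·2069 + 169, 2069 = 12·169 + 41, 169 = 4·41 + 5, 41 = 8·5 + 1, 5 = 5·1).
Back-substituting, 2238·(-404) + 2069·(437) = 1.
Scale by 83: particular solution (-33532, 36271); reduce p mod 2069: (1641, -1775).
General solution: p = 1641 + 2069t, q = -1775 - 2238t for integer t.
-1091 ≤ 1641 + 2069t ≤ 32508 gives t ∈ [-1, 14], which is 16 values.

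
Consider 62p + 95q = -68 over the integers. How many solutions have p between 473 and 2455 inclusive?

21

gcd(95, 62) = 1.
By Bézout, 62×(23) + 95×(-15) = 1.
Particular solution: (51, -34).
General solution: p = 51 + 95t, q = -34 - 62t for integer t.
473 ≤ 51 + 95t ≤ 2455 gives t ∈ [5, 25], which is 21 values.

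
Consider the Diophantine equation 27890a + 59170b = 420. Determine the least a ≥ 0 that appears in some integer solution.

gcd(59170, 27890):
  59170 = 2·27890 + 3390
  27890 = 8·3390 + 770
  3390 = 4·770 + 310
  770 = 2·310 + 150
  310 = 2·150 + 10
  150 = 15·10
so gcd(59170, 27890) = 10.
10 divides 420, so solutions exist.
Back-substitute for Bézout coefficients:
  10 = 310 - 2·150
  ... = 27890·(-384) + 59170·(181)
Scale by 420/10 = 42: (a₀, b₀) = (-16128, 7602).
General solution: a = -16128 + 5917t, b = 7602 - 2789t for integer t.
a ≥ 0: smallest is -16128 mod 5917 = 1623 (at t = 3), with b = -765.

1623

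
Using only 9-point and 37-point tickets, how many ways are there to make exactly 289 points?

1

Need nonnegative integers with 9j + 37k = 289.
gcd(9, 37) = 1, and 9·(-4) + 37·(1) = 1.
So (j₀, k₀) = (-1156, 289); general j = -1156 + 37t, k = 289 - 9t.
j ≥ 0 ⇒ t ≥ 32; k ≥ 0 ⇒ t ≤ 32. That's 1 value of t.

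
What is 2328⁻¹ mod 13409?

gcd(13409, 2328) = 1.
By Bézout, 2328*(-1895) + 13409*(329) = 1.
So 2328*-1895 ≡ 1 (mod 13409), and -1895 mod 13409 = 11514.

11514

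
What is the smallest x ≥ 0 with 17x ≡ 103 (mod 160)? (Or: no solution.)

119

gcd(160, 17):
  160 = 9×17 + 7
  17 = 2×7 + 3
  7 = 2×3 + 1
  3 = 3×1
so gcd(160, 17) = 1.
1 divides 103, so solutions exist.
Back-substitute for Bézout coefficients:
  1 = 7 - 2×3
  ... = 17×(-47) + 160×(5)
So 17×(-47) ≡ 1 (mod 160); multiply by 103: x ≡ -4841 (mod 160).
Smallest nonnegative: x = -4841 mod 160 = 119.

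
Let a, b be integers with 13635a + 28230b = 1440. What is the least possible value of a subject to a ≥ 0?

gcd(28230, 13635) = 15.
15 divides 1440, so solutions exist.
By Bézout, 13635*(147) + 28230*(-71) = 15.
Scale by 1440/15 = 96: (a₀, b₀) = (14112, -6816).
General solution: a = 14112 + 1882t, b = -6816 - 909t for integer t.
a ≥ 0: smallest is 14112 mod 1882 = 938 (at t = -7), with b = -453.

938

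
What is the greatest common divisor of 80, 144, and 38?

2

gcd(144, 80) = 16.
gcd(16, 38) = 2.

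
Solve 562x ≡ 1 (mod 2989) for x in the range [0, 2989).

gcd(2989, 562) = 1.
By Bézout, 562*(718) + 2989*(-135) = 1.
So 562*718 ≡ 1 (mod 2989), and 718 mod 2989 = 718.

718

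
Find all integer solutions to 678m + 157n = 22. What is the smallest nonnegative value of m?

gcd(678, 157) = 1.
1 divides 22, so solutions exist.
By Bézout, 678·(22) + 157·(-95) = 1.
Scale by 22/1 = 22: (m₀, n₀) = (484, -2090).
General solution: m = 484 + 157t, n = -2090 - 678t for integer t.
m ≥ 0: smallest is 484 mod 157 = 13 (at t = -3), with n = -56.

13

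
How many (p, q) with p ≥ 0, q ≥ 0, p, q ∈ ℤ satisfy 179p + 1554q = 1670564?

6

gcd(1554, 179):
  1554 = 8×179 + 122
  179 = 1×122 + 57
  122 = 2×57 + 8
  57 = 7×8 + 1
  8 = 8×1
so gcd(1554, 179) = 1.
Back-substitute for Bézout coefficients:
  1 = 57 - 7×8
  ... = 179×(191) + 1554×(-22)
Scale by 1670564: one solution is (319077724, -36752408). Reduce p mod 1554: (1120, 946).
General: p = 1120 + 1554t, q = 946 - 179t.
p ≥ 0 ⇒ t ≥ 0; q ≥ 0 ⇒ t ≤ 5. So t ∈ [0, 5]: 6 solutions.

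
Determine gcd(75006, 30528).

gcd(75006, 30528) = 18  (75006 = 2×30528 + 13950, 30528 = 2×13950 + 2628, 13950 = 5×2628 + 810, 2628 = 3×810 + 198, 810 = 4×198 + 18, 198 = 11×18).

18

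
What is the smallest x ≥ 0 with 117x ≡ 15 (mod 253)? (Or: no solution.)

65

gcd(253, 117):
  253 = 2·117 + 19
  117 = 6·19 + 3
  19 = 6·3 + 1
  3 = 3·1
so gcd(253, 117) = 1.
1 divides 15, so solutions exist.
Back-substitute for Bézout coefficients:
  1 = 19 - 6·3
  ... = 117·(-80) + 253·(37)
So 117·(-80) ≡ 1 (mod 253); multiply by 15: x ≡ -1200 (mod 253).
Smallest nonnegative: x = -1200 mod 253 = 65.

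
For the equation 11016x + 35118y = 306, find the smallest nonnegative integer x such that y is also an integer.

gcd(35118, 11016) = 18  (35118 = 3×11016 + 2070, 11016 = 5×2070 + 666, 2070 = 3×666 + 72, 666 = 9×72 + 18, 72 = 4×18).
18 divides 306, so solutions exist.
Back-substituting, 11016×(475) + 35118×(-149) = 18.
Scale by 306/18 = 17: (x₀, y₀) = (8075, -2533).
General solution: x = 8075 + 1951t, y = -2533 - 612t for integer t.
x ≥ 0: smallest is 8075 mod 1951 = 271 (at t = -4), with y = -85.

271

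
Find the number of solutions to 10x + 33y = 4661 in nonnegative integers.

gcd(33, 10):
  33 = 3*10 + 3
  10 = 3*3 + 1
  3 = 3*1
so gcd(33, 10) = 1.
Back-substitute for Bézout coefficients:
  1 = 10 - 3*3
  ... = 10*(10) + 33*(-3)
Scale by 4661: one solution is (46610, -13983). Reduce x mod 33: (14, 137).
General: x = 14 + 33t, y = 137 - 10t.
x ≥ 0 ⇒ t ≥ 0; y ≥ 0 ⇒ t ≤ 13. So t ∈ [0, 13]: 14 solutions.

14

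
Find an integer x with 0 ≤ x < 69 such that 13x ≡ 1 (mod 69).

gcd(69, 13):
  69 = 5*13 + 4
  13 = 3*4 + 1
  4 = 4*1
so gcd(69, 13) = 1.
Back-substitute for Bézout coefficients:
  1 = 13 - 3*4
  ... = 13*(16) + 69*(-3)
So 13*16 ≡ 1 (mod 69), and 16 mod 69 = 16.

16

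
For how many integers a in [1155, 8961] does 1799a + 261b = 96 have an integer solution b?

30

gcd(1799, 261) = 1  (1799 = 6×261 + 233, 261 = 1×233 + 28, 233 = 8×28 + 9, 28 = 3×9 + 1, 9 = 9×1).
Back-substituting, 1799×(-28) + 261×(193) = 1.
Scale by 96: particular solution (-2688, 18528); reduce a mod 261: (183, -1261).
General solution: a = 183 + 261t, b = -1261 - 1799t for integer t.
1155 ≤ 183 + 261t ≤ 8961 gives t ∈ [4, 33], which is 30 values.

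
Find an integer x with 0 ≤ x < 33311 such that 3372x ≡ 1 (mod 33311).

29646

gcd(33311, 3372):
  33311 = 9·3372 + 2963
  3372 = 1·2963 + 409
  2963 = 7·409 + 100
  409 = 4·100 + 9
  100 = 11·9 + 1
  9 = 9·1
so gcd(33311, 3372) = 1.
Back-substitute for Bézout coefficients:
  1 = 100 - 11·9
  ... = 3372·(-3665) + 33311·(371)
So 3372·-3665 ≡ 1 (mod 33311), and -3665 mod 33311 = 29646.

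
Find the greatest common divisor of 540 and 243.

27

gcd(540, 243) = 27  (540 = 2*243 + 54, 243 = 4*54 + 27, 54 = 2*27).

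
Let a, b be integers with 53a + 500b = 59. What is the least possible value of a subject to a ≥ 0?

gcd(500, 53):
  500 = 9×53 + 23
  53 = 2×23 + 7
  23 = 3×7 + 2
  7 = 3×2 + 1
  2 = 2×1
so gcd(500, 53) = 1.
1 divides 59, so solutions exist.
Back-substitute for Bézout coefficients:
  1 = 7 - 3×2
  ... = 53×(217) + 500×(-23)
Scale by 59/1 = 59: (a₀, b₀) = (12803, -1357).
General solution: a = 12803 + 500t, b = -1357 - 53t for integer t.
a ≥ 0: smallest is 12803 mod 500 = 303 (at t = -25), with b = -32.

303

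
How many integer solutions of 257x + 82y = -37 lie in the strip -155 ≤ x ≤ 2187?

29

gcd(257, 82) = 1.
By Bézout, 257·(15) + 82·(-47) = 1.
Particular solution: (19, -60).
General solution: x = 19 + 82t, y = -60 - 257t for integer t.
-155 ≤ 19 + 82t ≤ 2187 gives t ∈ [-2, 26], which is 29 values.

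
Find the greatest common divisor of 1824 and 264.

24

gcd(1824, 264):
  1824 = 6×264 + 240
  264 = 1×240 + 24
  240 = 10×24
so gcd(1824, 264) = 24.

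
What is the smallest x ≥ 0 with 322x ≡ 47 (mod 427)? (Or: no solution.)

gcd(427, 322) = 7.
7 does not divide 47, so the congruence has no solution.

no solution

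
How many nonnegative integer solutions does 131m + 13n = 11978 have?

7

gcd(131, 13) = 1  (131 = 10×13 + 1, 13 = 13×1).
Back-substituting, 131×(1) + 13×(-10) = 1.
Scale by 11978: one solution is (11978, -119780). Reduce m mod 13: (5, 871).
General: m = 5 + 13t, n = 871 - 131t.
m ≥ 0 ⇒ t ≥ 0; n ≥ 0 ⇒ t ≤ 6. So t ∈ [0, 6]: 7 solutions.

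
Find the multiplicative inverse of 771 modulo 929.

782

gcd(929, 771):
  929 = 1×771 + 158
  771 = 4×158 + 139
  158 = 1×139 + 19
  139 = 7×19 + 6
  19 = 3×6 + 1
  6 = 6×1
so gcd(929, 771) = 1.
Back-substitute for Bézout coefficients:
  1 = 19 - 3×6
  ... = 771×(-147) + 929×(122)
So 771×-147 ≡ 1 (mod 929), and -147 mod 929 = 782.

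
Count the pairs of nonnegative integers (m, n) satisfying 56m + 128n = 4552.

gcd(128, 56) = 8.
By Bézout, 56·(7) + 128·(-3) = 8.
One solution: (15, 29).
General: m = 15 + 16t, n = 29 - 7t.
m ≥ 0 ⇒ t ≥ 0; n ≥ 0 ⇒ t ≤ 4. So t ∈ [0, 4]: 5 solutions.

5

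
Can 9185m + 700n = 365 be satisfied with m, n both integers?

gcd(9185, 700) = 5  (9185 = 13×700 + 85, 700 = 8×85 + 20, 85 = 4×20 + 5, 20 = 4×5).
5 divides 365, so integer solutions exist.

yes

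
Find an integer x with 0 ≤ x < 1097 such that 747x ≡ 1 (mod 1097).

887

gcd(1097, 747):
  1097 = 1·747 + 350
  747 = 2·350 + 47
  350 = 7·47 + 21
  47 = 2·21 + 5
  21 = 4·5 + 1
  5 = 5·1
so gcd(1097, 747) = 1.
Back-substitute for Bézout coefficients:
  1 = 21 - 4·5
  ... = 747·(-210) + 1097·(143)
So 747·-210 ≡ 1 (mod 1097), and -210 mod 1097 = 887.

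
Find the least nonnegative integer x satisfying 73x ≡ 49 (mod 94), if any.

gcd(94, 73) = 1  (94 = 1·73 + 21, 73 = 3·21 + 10, 21 = 2·10 + 1, 10 = 10·1).
1 divides 49, so solutions exist.
Back-substituting, 73·(-9) + 94·(7) = 1.
So 73·(-9) ≡ 1 (mod 94); multiply by 49: x ≡ -441 (mod 94).
Smallest nonnegative: x = -441 mod 94 = 29.

29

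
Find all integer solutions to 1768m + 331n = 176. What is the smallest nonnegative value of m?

66

gcd(1768, 331):
  1768 = 5*331 + 113
  331 = 2*113 + 105
  113 = 1*105 + 8
  105 = 13*8 + 1
  8 = 8*1
so gcd(1768, 331) = 1.
1 divides 176, so solutions exist.
Back-substitute for Bézout coefficients:
  1 = 105 - 13*8
  ... = 1768*(-41) + 331*(219)
Scale by 176/1 = 176: (m₀, n₀) = (-7216, 38544).
General solution: m = -7216 + 331t, n = 38544 - 1768t for integer t.
m ≥ 0: smallest is -7216 mod 331 = 66 (at t = 22), with n = -352.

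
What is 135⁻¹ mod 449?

153

gcd(449, 135):
  449 = 3·135 + 44
  135 = 3·44 + 3
  44 = 14·3 + 2
  3 = 1·2 + 1
  2 = 2·1
so gcd(449, 135) = 1.
Back-substitute for Bézout coefficients:
  1 = 3 - 1·2
  ... = 135·(153) + 449·(-46)
So 135·153 ≡ 1 (mod 449), and 153 mod 449 = 153.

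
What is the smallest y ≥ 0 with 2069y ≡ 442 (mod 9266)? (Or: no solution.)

6812

gcd(9266, 2069):
  9266 = 4*2069 + 990
  2069 = 2*990 + 89
  990 = 11*89 + 11
  89 = 8*11 + 1
  11 = 11*1
so gcd(9266, 2069) = 1.
1 divides 442, so solutions exist.
Back-substitute for Bézout coefficients:
  1 = 89 - 8*11
  ... = 2069*(833) + 9266*(-186)
So 2069*(833) ≡ 1 (mod 9266); multiply by 442: y ≡ 368186 (mod 9266).
Smallest nonnegative: y = 368186 mod 9266 = 6812.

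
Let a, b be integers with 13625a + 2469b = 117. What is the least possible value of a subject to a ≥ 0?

708

gcd(13625, 2469):
  13625 = 5*2469 + 1280
  2469 = 1*1280 + 1189
  1280 = 1*1189 + 91
  1189 = 13*91 + 6
  91 = 15*6 + 1
  6 = 6*1
so gcd(13625, 2469) = 1.
1 divides 117, so solutions exist.
Back-substitute for Bézout coefficients:
  1 = 91 - 15*6
  ... = 13625*(407) + 2469*(-2246)
Scale by 117/1 = 117: (a₀, b₀) = (47619, -262782).
General solution: a = 47619 + 2469t, b = -262782 - 13625t for integer t.
a ≥ 0: smallest is 47619 mod 2469 = 708 (at t = -19), with b = -3907.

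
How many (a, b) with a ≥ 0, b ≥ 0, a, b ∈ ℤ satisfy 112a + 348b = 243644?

gcd(348, 112) = 4.
By Bézout, 112*(28) + 348*(-9) = 4.
One solution: (47, 685).
General: a = 47 + 87t, b = 685 - 28t.
a ≥ 0 ⇒ t ≥ 0; b ≥ 0 ⇒ t ≤ 24. So t ∈ [0, 24]: 25 solutions.

25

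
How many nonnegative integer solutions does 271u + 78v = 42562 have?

2

gcd(271, 78) = 1  (271 = 3×78 + 37, 78 = 2×37 + 4, 37 = 9×4 + 1, 4 = 4×1).
Back-substituting, 271×(19) + 78×(-66) = 1.
Scale by 42562: one solution is (808678, -2809092). Reduce u mod 78: (52, 365).
General: u = 52 + 78t, v = 365 - 271t.
u ≥ 0 ⇒ t ≥ 0; v ≥ 0 ⇒ t ≤ 1. So t ∈ [0, 1]: 2 solutions.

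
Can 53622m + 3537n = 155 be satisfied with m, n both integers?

gcd(53622, 3537) = 27.
27 does not divide 155 (remainder 20), so no integer solutions.

no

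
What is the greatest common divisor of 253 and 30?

1

gcd(253, 30):
  253 = 8×30 + 13
  30 = 2×13 + 4
  13 = 3×4 + 1
  4 = 4×1
so gcd(253, 30) = 1.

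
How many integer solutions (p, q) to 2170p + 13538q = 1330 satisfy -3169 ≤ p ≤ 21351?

26

gcd(13538, 2170) = 14  (13538 = 6×2170 + 518, 2170 = 4×518 + 98, 518 = 5×98 + 28, 98 = 3×28 + 14, 28 = 2×14).
Back-substituting, 2170×(418) + 13538×(-67) = 14.
Scale by 95: particular solution (39710, -6365); reduce p mod 967: (63, -10).
General solution: p = 63 + 967t, q = -10 - 155t for integer t.
-3169 ≤ 63 + 967t ≤ 21351 gives t ∈ [-3, 22], which is 26 values.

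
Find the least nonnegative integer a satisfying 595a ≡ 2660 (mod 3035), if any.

183

gcd(3035, 595) = 5.
5 divides 2660, so solutions exist.
By Bézout, 595·(-51) + 3035·(10) = 5.
So 595·(-51) ≡ 5 (mod 3035); multiply by 532: a ≡ -27132 (mod 607).
Smallest nonnegative: a = -27132 mod 607 = 183.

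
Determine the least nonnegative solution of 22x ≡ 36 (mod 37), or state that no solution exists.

gcd(37, 22) = 1.
1 divides 36, so solutions exist.
By Bézout, 22×(-5) + 37×(3) = 1.
So 22×(-5) ≡ 1 (mod 37); multiply by 36: x ≡ -180 (mod 37).
Smallest nonnegative: x = -180 mod 37 = 5.

5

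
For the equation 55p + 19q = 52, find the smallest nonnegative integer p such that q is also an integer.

12

gcd(55, 19):
  55 = 2·19 + 17
  19 = 1·17 + 2
  17 = 8·2 + 1
  2 = 2·1
so gcd(55, 19) = 1.
1 divides 52, so solutions exist.
Back-substitute for Bézout coefficients:
  1 = 17 - 8·2
  ... = 55·(9) + 19·(-26)
Scale by 52/1 = 52: (p₀, q₀) = (468, -1352).
General solution: p = 468 + 19t, q = -1352 - 55t for integer t.
p ≥ 0: smallest is 468 mod 19 = 12 (at t = -24), with q = -32.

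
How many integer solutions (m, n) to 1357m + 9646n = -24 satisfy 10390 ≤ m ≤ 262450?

26

gcd(9646, 1357):
  9646 = 7×1357 + 147
  1357 = 9×147 + 34
  147 = 4×34 + 11
  34 = 3×11 + 1
  11 = 11×1
so gcd(9646, 1357) = 1.
Back-substitute for Bézout coefficients:
  1 = 34 - 3×11
  ... = 1357×(853) + 9646×(-120)
Scale by -24: particular solution (-20472, 2880); reduce m mod 9646: (8466, -1191).
General solution: m = 8466 + 9646t, n = -1191 - 1357t for integer t.
10390 ≤ 8466 + 9646t ≤ 262450 gives t ∈ [1, 26], which is 26 values.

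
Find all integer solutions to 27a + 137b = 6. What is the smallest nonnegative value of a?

gcd(137, 27) = 1  (137 = 5×27 + 2, 27 = 13×2 + 1, 2 = 2×1).
1 divides 6, so solutions exist.
Back-substituting, 27×(66) + 137×(-13) = 1.
Scale by 6/1 = 6: (a₀, b₀) = (396, -78).
General solution: a = 396 + 137t, b = -78 - 27t for integer t.
a ≥ 0: smallest is 396 mod 137 = 122 (at t = -2), with b = -24.

122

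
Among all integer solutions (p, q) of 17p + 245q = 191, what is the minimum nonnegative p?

213

gcd(245, 17) = 1  (245 = 14*17 + 7, 17 = 2*7 + 3, 7 = 2*3 + 1, 3 = 3*1).
1 divides 191, so solutions exist.
Back-substituting, 17*(-72) + 245*(5) = 1.
Scale by 191/1 = 191: (p₀, q₀) = (-13752, 955).
General solution: p = -13752 + 245t, q = 955 - 17t for integer t.
p ≥ 0: smallest is -13752 mod 245 = 213 (at t = 57), with q = -14.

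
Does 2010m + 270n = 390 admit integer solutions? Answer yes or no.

yes

gcd(2010, 270):
  2010 = 7·270 + 120
  270 = 2·120 + 30
  120 = 4·30
so gcd(2010, 270) = 30.
30 divides 390, so integer solutions exist.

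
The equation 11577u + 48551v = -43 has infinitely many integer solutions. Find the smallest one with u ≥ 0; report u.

2814

gcd(48551, 11577) = 1.
1 divides -43, so solutions exist.
By Bézout, 11577×(-6840) + 48551×(1631) = 1.
Scale by -43/1 = -43: (u₀, v₀) = (294120, -70133).
General solution: u = 294120 + 48551t, v = -70133 - 11577t for integer t.
u ≥ 0: smallest is 294120 mod 48551 = 2814 (at t = -6), with v = -671.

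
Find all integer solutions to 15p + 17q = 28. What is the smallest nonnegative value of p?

3

gcd(17, 15) = 1.
1 divides 28, so solutions exist.
By Bézout, 15×(8) + 17×(-7) = 1.
Scale by 28/1 = 28: (p₀, q₀) = (224, -196).
General solution: p = 224 + 17t, q = -196 - 15t for integer t.
p ≥ 0: smallest is 224 mod 17 = 3 (at t = -13), with q = -1.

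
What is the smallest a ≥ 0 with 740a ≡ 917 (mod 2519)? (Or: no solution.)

808

gcd(2519, 740) = 1.
1 divides 917, so solutions exist.
By Bézout, 740*(-337) + 2519*(99) = 1.
So 740*(-337) ≡ 1 (mod 2519); multiply by 917: a ≡ -309029 (mod 2519).
Smallest nonnegative: a = -309029 mod 2519 = 808.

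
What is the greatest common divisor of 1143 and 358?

gcd(1143, 358):
  1143 = 3·358 + 69
  358 = 5·69 + 13
  69 = 5·13 + 4
  13 = 3·4 + 1
  4 = 4·1
so gcd(1143, 358) = 1.

1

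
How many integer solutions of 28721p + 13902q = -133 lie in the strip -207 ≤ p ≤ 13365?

7

gcd(28721, 13902):
  28721 = 2*13902 + 917
  13902 = 15*917 + 147
  917 = 6*147 + 35
  147 = 4*35 + 7
  35 = 5*7
so gcd(28721, 13902) = 7.
Back-substitute for Bézout coefficients:
  7 = 147 - 4*35
  ... = 28721*(-379) + 13902*(783)
Scale by -19: particular solution (7201, -14877); reduce p mod 1986: (1243, -2568).
General solution: p = 1243 + 1986t, q = -2568 - 4103t for integer t.
-207 ≤ 1243 + 1986t ≤ 13365 gives t ∈ [0, 6], which is 7 values.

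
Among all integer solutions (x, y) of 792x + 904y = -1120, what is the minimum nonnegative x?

gcd(904, 792) = 8.
8 divides -1120, so solutions exist.
By Bézout, 792·(8) + 904·(-7) = 8.
Scale by -1120/8 = -140: (x₀, y₀) = (-1120, 980).
General solution: x = -1120 + 113t, y = 980 - 99t for integer t.
x ≥ 0: smallest is -1120 mod 113 = 10 (at t = 10), with y = -10.

10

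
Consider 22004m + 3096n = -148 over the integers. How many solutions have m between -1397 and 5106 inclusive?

8

gcd(22004, 3096):
  22004 = 7*3096 + 332
  3096 = 9*332 + 108
  332 = 3*108 + 8
  108 = 13*8 + 4
  8 = 2*4
so gcd(22004, 3096) = 4.
Back-substitute for Bézout coefficients:
  4 = 108 - 13*8
  ... = 22004*(-373) + 3096*(2651)
Scale by -37: particular solution (13801, -98087); reduce m mod 774: (643, -4570).
General solution: m = 643 + 774t, n = -4570 - 5501t for integer t.
-1397 ≤ 643 + 774t ≤ 5106 gives t ∈ [-2, 5], which is 8 values.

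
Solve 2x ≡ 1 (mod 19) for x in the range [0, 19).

10

gcd(19, 2) = 1  (19 = 9*2 + 1, 2 = 2*1).
Back-substituting, 2*(-9) + 19*(1) = 1.
So 2*-9 ≡ 1 (mod 19), and -9 mod 19 = 10.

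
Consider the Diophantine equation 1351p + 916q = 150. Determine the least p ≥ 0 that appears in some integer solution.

gcd(1351, 916):
  1351 = 1×916 + 435
  916 = 2×435 + 46
  435 = 9×46 + 21
  46 = 2×21 + 4
  21 = 5×4 + 1
  4 = 4×1
so gcd(1351, 916) = 1.
1 divides 150, so solutions exist.
Back-substitute for Bézout coefficients:
  1 = 21 - 5×4
  ... = 1351×(219) + 916×(-323)
Scale by 150/1 = 150: (p₀, q₀) = (32850, -48450).
General solution: p = 32850 + 916t, q = -48450 - 1351t for integer t.
p ≥ 0: smallest is 32850 mod 916 = 790 (at t = -35), with q = -1165.

790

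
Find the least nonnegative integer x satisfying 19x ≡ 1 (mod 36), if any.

gcd(36, 19):
  36 = 1*19 + 17
  19 = 1*17 + 2
  17 = 8*2 + 1
  2 = 2*1
so gcd(36, 19) = 1.
1 divides 1, so solutions exist.
Back-substitute for Bézout coefficients:
  1 = 17 - 8*2
  ... = 19*(-17) + 36*(9)
So 19*(-17) ≡ 1 (mod 36); multiply by 1: x ≡ -17 (mod 36).
Smallest nonnegative: x = -17 mod 36 = 19.

19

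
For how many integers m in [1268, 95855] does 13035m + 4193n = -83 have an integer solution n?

gcd(13035, 4193) = 1  (13035 = 3*4193 + 456, 4193 = 9*456 + 89, 456 = 5*89 + 11, 89 = 8*11 + 1, 11 = 11*1).
Back-substituting, 13035*(-377) + 4193*(1172) = 1.
Scale by -83: particular solution (31291, -97276); reduce m mod 4193: (1940, -6031).
General solution: m = 1940 + 4193t, n = -6031 - 13035t for integer t.
1268 ≤ 1940 + 4193t ≤ 95855 gives t ∈ [0, 22], which is 23 values.

23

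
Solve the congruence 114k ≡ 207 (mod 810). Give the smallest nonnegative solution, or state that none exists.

no solution

gcd(810, 114):
  810 = 7·114 + 12
  114 = 9·12 + 6
  12 = 2·6
so gcd(810, 114) = 6.
6 does not divide 207, so the congruence has no solution.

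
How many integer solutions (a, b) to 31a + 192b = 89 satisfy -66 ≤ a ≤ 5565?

29

gcd(192, 31):
  192 = 6*31 + 6
  31 = 5*6 + 1
  6 = 6*1
so gcd(192, 31) = 1.
Back-substitute for Bézout coefficients:
  1 = 31 - 5*6
  ... = 31*(31) + 192*(-5)
Scale by 89: particular solution (2759, -445); reduce a mod 192: (71, -11).
General solution: a = 71 + 192t, b = -11 - 31t for integer t.
-66 ≤ 71 + 192t ≤ 5565 gives t ∈ [0, 28], which is 29 values.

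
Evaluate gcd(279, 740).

gcd(740, 279):
  740 = 2×279 + 182
  279 = 1×182 + 97
  182 = 1×97 + 85
  97 = 1×85 + 12
  85 = 7×12 + 1
  12 = 12×1
so gcd(740, 279) = 1.

1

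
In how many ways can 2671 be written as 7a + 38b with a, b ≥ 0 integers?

gcd(38, 7) = 1  (38 = 5*7 + 3, 7 = 2*3 + 1, 3 = 3*1).
Back-substituting, 7*(11) + 38*(-2) = 1.
Scale by 2671: one solution is (29381, -5342). Reduce a mod 38: (7, 69).
General: a = 7 + 38t, b = 69 - 7t.
a ≥ 0 ⇒ t ≥ 0; b ≥ 0 ⇒ t ≤ 9. So t ∈ [0, 9]: 10 solutions.

10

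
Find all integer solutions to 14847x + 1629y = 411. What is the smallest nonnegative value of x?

46

gcd(14847, 1629) = 3  (14847 = 9·1629 + 186, 1629 = 8·186 + 141, 186 = 1·141 + 45, 141 = 3·45 + 6, 45 = 7·6 + 3, 6 = 2·3).
3 divides 411, so solutions exist.
Back-substituting, 14847·(254) + 1629·(-2315) = 3.
Scale by 411/3 = 137: (x₀, y₀) = (34798, -317155).
General solution: x = 34798 + 543t, y = -317155 - 4949t for integer t.
x ≥ 0: smallest is 34798 mod 543 = 46 (at t = -64), with y = -419.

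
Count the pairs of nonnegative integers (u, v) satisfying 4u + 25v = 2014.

gcd(25, 4):
  25 = 6×4 + 1
  4 = 4×1
so gcd(25, 4) = 1.
Back-substitute for Bézout coefficients:
  1 = 25 - 6×4
  ... = 4×(-6) + 25×(1)
Scale by 2014: one solution is (-12084, 2014). Reduce u mod 25: (16, 78).
General: u = 16 + 25t, v = 78 - 4t.
u ≥ 0 ⇒ t ≥ 0; v ≥ 0 ⇒ t ≤ 19. So t ∈ [0, 19]: 20 solutions.

20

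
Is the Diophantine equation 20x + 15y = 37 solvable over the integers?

no

gcd(20, 15) = 5  (20 = 1×15 + 5, 15 = 3×5).
5 does not divide 37 (remainder 2), so no integer solutions.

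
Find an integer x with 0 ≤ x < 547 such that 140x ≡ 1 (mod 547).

379

gcd(547, 140) = 1.
By Bézout, 140*(-168) + 547*(43) = 1.
So 140*-168 ≡ 1 (mod 547), and -168 mod 547 = 379.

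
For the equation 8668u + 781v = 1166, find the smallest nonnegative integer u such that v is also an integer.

gcd(8668, 781):
  8668 = 11×781 + 77
  781 = 10×77 + 11
  77 = 7×11
so gcd(8668, 781) = 11.
11 divides 1166, so solutions exist.
Back-substitute for Bézout coefficients:
  11 = 781 - 10×77
  ... = 8668×(-10) + 781×(111)
Scale by 1166/11 = 106: (u₀, v₀) = (-1060, 11766).
General solution: u = -1060 + 71t, v = 11766 - 788t for integer t.
u ≥ 0: smallest is -1060 mod 71 = 5 (at t = 15), with v = -54.

5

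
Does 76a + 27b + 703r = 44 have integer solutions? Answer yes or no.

yes

gcd(76, 27) = 1.
gcd(1, 703) = 1.
1 divides 44, so integer solutions exist.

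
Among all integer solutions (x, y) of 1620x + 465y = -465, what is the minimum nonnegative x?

gcd(1620, 465) = 15  (1620 = 3·465 + 225, 465 = 2·225 + 15, 225 = 15·15).
15 divides -465, so solutions exist.
Back-substituting, 1620·(-2) + 465·(7) = 15.
Scale by -465/15 = -31: (x₀, y₀) = (62, -217).
General solution: x = 62 + 31t, y = -217 - 108t for integer t.
x ≥ 0: smallest is 62 mod 31 = 0 (at t = -2), with y = -1.

0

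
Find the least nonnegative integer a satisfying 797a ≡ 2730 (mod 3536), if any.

2834

gcd(3536, 797) = 1.
1 divides 2730, so solutions exist.
By Bézout, 797*(-315) + 3536*(71) = 1.
So 797*(-315) ≡ 1 (mod 3536); multiply by 2730: a ≡ -859950 (mod 3536).
Smallest nonnegative: a = -859950 mod 3536 = 2834.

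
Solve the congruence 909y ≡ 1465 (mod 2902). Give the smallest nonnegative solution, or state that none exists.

1799

gcd(2902, 909):
  2902 = 3·909 + 175
  909 = 5·175 + 34
  175 = 5·34 + 5
  34 = 6·5 + 4
  5 = 1·4 + 1
  4 = 4·1
so gcd(2902, 909) = 1.
1 divides 1465, so solutions exist.
Back-substitute for Bézout coefficients:
  1 = 5 - 1·4
  ... = 909·(-597) + 2902·(187)
So 909·(-597) ≡ 1 (mod 2902); multiply by 1465: y ≡ -874605 (mod 2902).
Smallest nonnegative: y = -874605 mod 2902 = 1799.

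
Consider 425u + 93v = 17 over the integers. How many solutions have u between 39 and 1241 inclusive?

gcd(425, 93) = 1.
By Bézout, 425×(-7) + 93×(32) = 1.
Particular solution: (67, -306).
General solution: u = 67 + 93t, v = -306 - 425t for integer t.
39 ≤ 67 + 93t ≤ 1241 gives t ∈ [0, 12], which is 13 values.

13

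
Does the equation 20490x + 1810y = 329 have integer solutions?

no

gcd(20490, 1810):
  20490 = 11·1810 + 580
  1810 = 3·580 + 70
  580 = 8·70 + 20
  70 = 3·20 + 10
  20 = 2·10
so gcd(20490, 1810) = 10.
10 does not divide 329 (remainder 9), so no integer solutions.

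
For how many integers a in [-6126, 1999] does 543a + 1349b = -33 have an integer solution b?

gcd(1349, 543) = 1.
By Bézout, 543·(159) + 1349·(-64) = 1.
Particular solution: (149, -60).
General solution: a = 149 + 1349t, b = -60 - 543t for integer t.
-6126 ≤ 149 + 1349t ≤ 1999 gives t ∈ [-4, 1], which is 6 values.

6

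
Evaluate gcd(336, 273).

21

gcd(336, 273) = 21  (336 = 1×273 + 63, 273 = 4×63 + 21, 63 = 3×21).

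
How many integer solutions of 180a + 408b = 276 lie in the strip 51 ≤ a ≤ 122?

2

gcd(408, 180) = 12.
By Bézout, 180*(-9) + 408*(4) = 12.
Particular solution: (31, -13).
General solution: a = 31 + 34t, b = -13 - 15t for integer t.
51 ≤ 31 + 34t ≤ 122 gives t ∈ [1, 2], which is 2 values.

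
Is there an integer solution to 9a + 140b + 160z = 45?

gcd(140, 9) = 1.
gcd(1, 160) = 1.
1 divides 45, so integer solutions exist.

yes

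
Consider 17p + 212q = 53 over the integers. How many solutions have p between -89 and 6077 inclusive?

gcd(212, 17):
  212 = 12*17 + 8
  17 = 2*8 + 1
  8 = 8*1
so gcd(212, 17) = 1.
Back-substitute for Bézout coefficients:
  1 = 17 - 2*8
  ... = 17*(25) + 212*(-2)
Scale by 53: particular solution (1325, -106); reduce p mod 212: (53, -4).
General solution: p = 53 + 212t, q = -4 - 17t for integer t.
-89 ≤ 53 + 212t ≤ 6077 gives t ∈ [0, 28], which is 29 values.

29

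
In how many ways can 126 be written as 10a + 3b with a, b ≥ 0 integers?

5

gcd(10, 3) = 1  (10 = 3*3 + 1, 3 = 3*1).
Back-substituting, 10*(1) + 3*(-3) = 1.
Scale by 126: one solution is (126, -378). Reduce a mod 3: (0, 42).
General: a = 0 + 3t, b = 42 - 10t.
a ≥ 0 ⇒ t ≥ 0; b ≥ 0 ⇒ t ≤ 4. So t ∈ [0, 4]: 5 solutions.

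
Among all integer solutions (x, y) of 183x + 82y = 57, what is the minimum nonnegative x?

3

gcd(183, 82) = 1  (183 = 2×82 + 19, 82 = 4×19 + 6, 19 = 3×6 + 1, 6 = 6×1).
1 divides 57, so solutions exist.
Back-substituting, 183×(13) + 82×(-29) = 1.
Scale by 57/1 = 57: (x₀, y₀) = (741, -1653).
General solution: x = 741 + 82t, y = -1653 - 183t for integer t.
x ≥ 0: smallest is 741 mod 82 = 3 (at t = -9), with y = -6.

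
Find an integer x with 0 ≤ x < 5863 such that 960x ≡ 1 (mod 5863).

gcd(5863, 960) = 1  (5863 = 6*960 + 103, 960 = 9*103 + 33, 103 = 3*33 + 4, 33 = 8*4 + 1, 4 = 4*1).
Back-substituting, 960*(1423) + 5863*(-233) = 1.
So 960*1423 ≡ 1 (mod 5863), and 1423 mod 5863 = 1423.

1423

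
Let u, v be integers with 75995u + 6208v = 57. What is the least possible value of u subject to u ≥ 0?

3835

gcd(75995, 6208) = 1  (75995 = 12×6208 + 1499, 6208 = 4×1499 + 212, 1499 = 7×212 + 15, 212 = 14×15 + 2, 15 = 7×2 + 1, 2 = 2×1).
1 divides 57, so solutions exist.
Back-substituting, 75995×(2899) + 6208×(-35488) = 1.
Scale by 57/1 = 57: (u₀, v₀) = (165243, -2022816).
General solution: u = 165243 + 6208t, v = -2022816 - 75995t for integer t.
u ≥ 0: smallest is 165243 mod 6208 = 3835 (at t = -26), with v = -46946.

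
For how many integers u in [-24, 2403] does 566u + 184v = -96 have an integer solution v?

27

gcd(566, 184) = 2  (566 = 3*184 + 14, 184 = 13*14 + 2, 14 = 7*2).
Back-substituting, 566*(-13) + 184*(40) = 2.
Scale by -48: particular solution (624, -1920); reduce u mod 92: (72, -222).
General solution: u = 72 + 92t, v = -222 - 283t for integer t.
-24 ≤ 72 + 92t ≤ 2403 gives t ∈ [-1, 25], which is 27 values.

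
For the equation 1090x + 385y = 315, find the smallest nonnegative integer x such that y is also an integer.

gcd(1090, 385) = 5  (1090 = 2×385 + 320, 385 = 1×320 + 65, 320 = 4×65 + 60, 65 = 1×60 + 5, 60 = 12×5).
5 divides 315, so solutions exist.
Back-substituting, 1090×(-6) + 385×(17) = 5.
Scale by 315/5 = 63: (x₀, y₀) = (-378, 1071).
General solution: x = -378 + 77t, y = 1071 - 218t for integer t.
x ≥ 0: smallest is -378 mod 77 = 7 (at t = 5), with y = -19.

7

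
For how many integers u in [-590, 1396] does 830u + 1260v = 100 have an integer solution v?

15

gcd(1260, 830) = 10  (1260 = 1×830 + 430, 830 = 1×430 + 400, 430 = 1×400 + 30, 400 = 13×30 + 10, 30 = 3×10).
Back-substituting, 830×(41) + 1260×(-27) = 10.
Scale by 10: particular solution (410, -270); reduce u mod 126: (32, -21).
General solution: u = 32 + 126t, v = -21 - 83t for integer t.
-590 ≤ 32 + 126t ≤ 1396 gives t ∈ [-4, 10], which is 15 values.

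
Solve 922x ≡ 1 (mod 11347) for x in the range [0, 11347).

10104

gcd(11347, 922) = 1.
By Bézout, 922×(-1243) + 11347×(101) = 1.
So 922×-1243 ≡ 1 (mod 11347), and -1243 mod 11347 = 10104.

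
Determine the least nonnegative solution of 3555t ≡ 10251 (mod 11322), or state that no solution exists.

gcd(11322, 3555):
  11322 = 3·3555 + 657
  3555 = 5·657 + 270
  657 = 2·270 + 117
  270 = 2·117 + 36
  117 = 3·36 + 9
  36 = 4·9
so gcd(11322, 3555) = 9.
9 divides 10251, so solutions exist.
Back-substitute for Bézout coefficients:
  9 = 117 - 3·36
  ... = 3555·(-293) + 11322·(92)
So 3555·(-293) ≡ 9 (mod 11322); multiply by 1139: t ≡ -333727 (mod 1258).
Smallest nonnegative: t = -333727 mod 1258 = 901.

901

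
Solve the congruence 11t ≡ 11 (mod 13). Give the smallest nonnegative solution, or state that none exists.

1

gcd(13, 11) = 1  (13 = 1*11 + 2, 11 = 5*2 + 1, 2 = 2*1).
1 divides 11, so solutions exist.
Back-substituting, 11*(6) + 13*(-5) = 1.
So 11*(6) ≡ 1 (mod 13); multiply by 11: t ≡ 66 (mod 13).
Smallest nonnegative: t = 66 mod 13 = 1.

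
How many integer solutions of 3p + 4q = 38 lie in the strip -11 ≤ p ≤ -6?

2

gcd(4, 3) = 1  (4 = 1×3 + 1, 3 = 3×1).
Back-substituting, 3×(-1) + 4×(1) = 1.
Scale by 38: particular solution (-38, 38); reduce p mod 4: (2, 8).
General solution: p = 2 + 4t, q = 8 - 3t for integer t.
-11 ≤ 2 + 4t ≤ -6 gives t ∈ [-3, -2], which is 2 values.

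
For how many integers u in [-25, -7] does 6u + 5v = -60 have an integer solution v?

4

gcd(6, 5) = 1  (6 = 1*5 + 1, 5 = 5*1).
Back-substituting, 6*(1) + 5*(-1) = 1.
Scale by -60: particular solution (-60, 60); reduce u mod 5: (0, -12).
General solution: u = 0 + 5t, v = -12 - 6t for integer t.
-25 ≤ 0 + 5t ≤ -7 gives t ∈ [-5, -2], which is 4 values.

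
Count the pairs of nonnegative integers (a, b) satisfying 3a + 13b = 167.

4

gcd(13, 3) = 1  (13 = 4·3 + 1, 3 = 3·1).
Back-substituting, 3·(-4) + 13·(1) = 1.
Scale by 167: one solution is (-668, 167). Reduce a mod 13: (8, 11).
General: a = 8 + 13t, b = 11 - 3t.
a ≥ 0 ⇒ t ≥ 0; b ≥ 0 ⇒ t ≤ 3. So t ∈ [0, 3]: 4 solutions.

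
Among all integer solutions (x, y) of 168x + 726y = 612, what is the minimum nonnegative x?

116

gcd(726, 168) = 6  (726 = 4·168 + 54, 168 = 3·54 + 6, 54 = 9·6).
6 divides 612, so solutions exist.
Back-substituting, 168·(13) + 726·(-3) = 6.
Scale by 612/6 = 102: (x₀, y₀) = (1326, -306).
General solution: x = 1326 + 121t, y = -306 - 28t for integer t.
x ≥ 0: smallest is 1326 mod 121 = 116 (at t = -10), with y = -26.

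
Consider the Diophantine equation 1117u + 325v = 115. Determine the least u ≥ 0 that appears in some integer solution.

145

gcd(1117, 325):
  1117 = 3×325 + 142
  325 = 2×142 + 41
  142 = 3×41 + 19
  41 = 2×19 + 3
  19 = 6×3 + 1
  3 = 3×1
so gcd(1117, 325) = 1.
1 divides 115, so solutions exist.
Back-substitute for Bézout coefficients:
  1 = 19 - 6×3
  ... = 1117×(103) + 325×(-354)
Scale by 115/1 = 115: (u₀, v₀) = (11845, -40710).
General solution: u = 11845 + 325t, v = -40710 - 1117t for integer t.
u ≥ 0: smallest is 11845 mod 325 = 145 (at t = -36), with v = -498.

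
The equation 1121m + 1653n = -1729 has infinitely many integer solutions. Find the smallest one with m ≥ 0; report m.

25

gcd(1653, 1121) = 19.
19 divides -1729, so solutions exist.
By Bézout, 1121×(-28) + 1653×(19) = 19.
Scale by -1729/19 = -91: (m₀, n₀) = (2548, -1729).
General solution: m = 2548 + 87t, n = -1729 - 59t for integer t.
m ≥ 0: smallest is 2548 mod 87 = 25 (at t = -29), with n = -18.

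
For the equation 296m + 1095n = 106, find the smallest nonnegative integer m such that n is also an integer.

866

gcd(1095, 296):
  1095 = 3*296 + 207
  296 = 1*207 + 89
  207 = 2*89 + 29
  89 = 3*29 + 2
  29 = 14*2 + 1
  2 = 2*1
so gcd(1095, 296) = 1.
1 divides 106, so solutions exist.
Back-substitute for Bézout coefficients:
  1 = 29 - 14*2
  ... = 296*(-529) + 1095*(143)
Scale by 106/1 = 106: (m₀, n₀) = (-56074, 15158).
General solution: m = -56074 + 1095t, n = 15158 - 296t for integer t.
m ≥ 0: smallest is -56074 mod 1095 = 866 (at t = 52), with n = -234.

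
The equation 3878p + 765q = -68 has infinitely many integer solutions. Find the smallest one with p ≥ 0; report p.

374

gcd(3878, 765):
  3878 = 5·765 + 53
  765 = 14·53 + 23
  53 = 2·23 + 7
  23 = 3·7 + 2
  7 = 3·2 + 1
  2 = 2·1
so gcd(3878, 765) = 1.
1 divides -68, so solutions exist.
Back-substitute for Bézout coefficients:
  1 = 7 - 3·2
  ... = 3878·(332) + 765·(-1683)
Scale by -68/1 = -68: (p₀, q₀) = (-22576, 114444).
General solution: p = -22576 + 765t, q = 114444 - 3878t for integer t.
p ≥ 0: smallest is -22576 mod 765 = 374 (at t = 30), with q = -1896.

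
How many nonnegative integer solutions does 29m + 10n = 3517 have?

gcd(29, 10) = 1  (29 = 2*10 + 9, 10 = 1*9 + 1, 9 = 9*1).
Back-substituting, 29*(-1) + 10*(3) = 1.
Scale by 3517: one solution is (-3517, 10551). Reduce m mod 10: (3, 343).
General: m = 3 + 10t, n = 343 - 29t.
m ≥ 0 ⇒ t ≥ 0; n ≥ 0 ⇒ t ≤ 11. So t ∈ [0, 11]: 12 solutions.

12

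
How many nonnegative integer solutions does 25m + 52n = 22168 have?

17

gcd(52, 25) = 1.
By Bézout, 25·(25) + 52·(-12) = 1.
One solution: (36, 409).
General: m = 36 + 52t, n = 409 - 25t.
m ≥ 0 ⇒ t ≥ 0; n ≥ 0 ⇒ t ≤ 16. So t ∈ [0, 16]: 17 solutions.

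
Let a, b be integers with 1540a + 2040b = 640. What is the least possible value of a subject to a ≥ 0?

gcd(2040, 1540) = 20.
20 divides 640, so solutions exist.
By Bézout, 1540*(-49) + 2040*(37) = 20.
Scale by 640/20 = 32: (a₀, b₀) = (-1568, 1184).
General solution: a = -1568 + 102t, b = 1184 - 77t for integer t.
a ≥ 0: smallest is -1568 mod 102 = 64 (at t = 16), with b = -48.

64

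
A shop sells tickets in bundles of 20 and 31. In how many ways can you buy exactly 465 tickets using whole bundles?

1

Need nonnegative integers with 20j + 31k = 465.
gcd(20, 31) = 1, and 20·(14) + 31·(-9) = 1.
So (j₀, k₀) = (6510, -4185); general j = 6510 + 31t, k = -4185 - 20t.
j ≥ 0 ⇒ t ≥ -210; k ≥ 0 ⇒ t ≤ -210. That's 1 value of t.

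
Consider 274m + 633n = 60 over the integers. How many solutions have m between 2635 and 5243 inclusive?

gcd(633, 274) = 1.
By Bézout, 274*(67) + 633*(-29) = 1.
Particular solution: (222, -96).
General solution: m = 222 + 633t, n = -96 - 274t for integer t.
2635 ≤ 222 + 633t ≤ 5243 gives t ∈ [4, 7], which is 4 values.

4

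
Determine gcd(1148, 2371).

1

gcd(2371, 1148):
  2371 = 2·1148 + 75
  1148 = 15·75 + 23
  75 = 3·23 + 6
  23 = 3·6 + 5
  6 = 1·5 + 1
  5 = 5·1
so gcd(2371, 1148) = 1.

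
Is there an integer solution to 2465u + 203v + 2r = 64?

gcd(2465, 203) = 29.
gcd(29, 2) = 1.
1 divides 64, so integer solutions exist.

yes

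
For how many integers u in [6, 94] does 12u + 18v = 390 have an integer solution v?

30

gcd(18, 12):
  18 = 1*12 + 6
  12 = 2*6
so gcd(18, 12) = 6.
Back-substitute for Bézout coefficients:
  6 = 18 - 1*12
  ... = 12*(-1) + 18*(1)
Scale by 65: particular solution (-65, 65); reduce u mod 3: (1, 21).
General solution: u = 1 + 3t, v = 21 - 2t for integer t.
6 ≤ 1 + 3t ≤ 94 gives t ∈ [2, 31], which is 30 values.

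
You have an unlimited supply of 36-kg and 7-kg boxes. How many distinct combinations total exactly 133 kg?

1

Need nonnegative integers with 36j + 7k = 133.
gcd(36, 7) = 1, and 36·(1) + 7·(-5) = 1.
So (j₀, k₀) = (133, -665); general j = 133 + 7t, k = -665 - 36t.
j ≥ 0 ⇒ t ≥ -19; k ≥ 0 ⇒ t ≤ -19. That's 1 value of t.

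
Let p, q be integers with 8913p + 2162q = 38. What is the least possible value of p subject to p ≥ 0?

1640

gcd(8913, 2162) = 1  (8913 = 4×2162 + 265, 2162 = 8×265 + 42, 265 = 6×42 + 13, 42 = 3×13 + 3, 13 = 4×3 + 1, 3 = 3×1).
1 divides 38, so solutions exist.
Back-substituting, 8913×(669) + 2162×(-2758) = 1.
Scale by 38/1 = 38: (p₀, q₀) = (25422, -104804).
General solution: p = 25422 + 2162t, q = -104804 - 8913t for integer t.
p ≥ 0: smallest is 25422 mod 2162 = 1640 (at t = -11), with q = -6761.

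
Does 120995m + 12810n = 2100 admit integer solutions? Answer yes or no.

gcd(120995, 12810) = 35.
35 divides 2100, so integer solutions exist.

yes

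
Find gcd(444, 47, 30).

gcd(444, 47) = 1.
gcd(1, 30) = 1.

1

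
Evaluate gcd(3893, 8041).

17

gcd(8041, 3893):
  8041 = 2*3893 + 255
  3893 = 15*255 + 68
  255 = 3*68 + 51
  68 = 1*51 + 17
  51 = 3*17
so gcd(8041, 3893) = 17.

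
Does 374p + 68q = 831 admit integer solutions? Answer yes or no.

gcd(374, 68) = 34  (374 = 5·68 + 34, 68 = 2·34).
34 does not divide 831 (remainder 15), so no integer solutions.

no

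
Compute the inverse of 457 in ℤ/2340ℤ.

gcd(2340, 457) = 1.
By Bézout, 457·(553) + 2340·(-108) = 1.
So 457·553 ≡ 1 (mod 2340), and 553 mod 2340 = 553.

553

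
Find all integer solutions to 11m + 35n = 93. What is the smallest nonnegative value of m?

gcd(35, 11) = 1  (35 = 3×11 + 2, 11 = 5×2 + 1, 2 = 2×1).
1 divides 93, so solutions exist.
Back-substituting, 11×(16) + 35×(-5) = 1.
Scale by 93/1 = 93: (m₀, n₀) = (1488, -465).
General solution: m = 1488 + 35t, n = -465 - 11t for integer t.
m ≥ 0: smallest is 1488 mod 35 = 18 (at t = -42), with n = -3.

18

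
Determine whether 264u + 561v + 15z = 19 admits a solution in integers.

no

gcd(561, 264) = 33  (561 = 2×264 + 33, 264 = 8×33).
gcd(33, 15) = 3.
3 does not divide 19 (remainder 1), so no integer solutions.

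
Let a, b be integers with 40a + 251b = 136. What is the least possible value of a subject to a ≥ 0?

154

gcd(251, 40) = 1  (251 = 6×40 + 11, 40 = 3×11 + 7, 11 = 1×7 + 4, 7 = 1×4 + 3, 4 = 1×3 + 1, 3 = 3×1).
1 divides 136, so solutions exist.
Back-substituting, 40×(-69) + 251×(11) = 1.
Scale by 136/1 = 136: (a₀, b₀) = (-9384, 1496).
General solution: a = -9384 + 251t, b = 1496 - 40t for integer t.
a ≥ 0: smallest is -9384 mod 251 = 154 (at t = 38), with b = -24.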